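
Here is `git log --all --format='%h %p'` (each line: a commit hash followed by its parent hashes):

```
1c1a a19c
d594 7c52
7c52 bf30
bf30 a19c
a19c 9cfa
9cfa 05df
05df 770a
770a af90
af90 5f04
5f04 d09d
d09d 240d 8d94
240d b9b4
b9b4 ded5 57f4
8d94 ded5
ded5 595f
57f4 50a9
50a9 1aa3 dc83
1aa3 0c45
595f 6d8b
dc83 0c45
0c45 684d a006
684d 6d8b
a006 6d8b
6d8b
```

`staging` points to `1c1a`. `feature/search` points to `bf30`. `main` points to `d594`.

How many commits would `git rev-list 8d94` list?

Walking parent pointers from 8d94: reachable set = {595f, 6d8b, 8d94, ded5}.
That is 4 commits.

4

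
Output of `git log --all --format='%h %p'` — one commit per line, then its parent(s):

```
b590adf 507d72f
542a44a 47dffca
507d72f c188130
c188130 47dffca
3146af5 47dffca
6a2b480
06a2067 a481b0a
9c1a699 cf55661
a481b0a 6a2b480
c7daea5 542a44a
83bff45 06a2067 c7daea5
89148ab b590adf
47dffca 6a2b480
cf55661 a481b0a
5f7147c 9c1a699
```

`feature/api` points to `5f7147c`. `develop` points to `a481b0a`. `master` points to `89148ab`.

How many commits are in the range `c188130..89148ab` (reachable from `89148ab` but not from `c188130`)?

Reachable from 89148ab: {47dffca, 507d72f, 6a2b480, 89148ab, b590adf, c188130}.
Reachable from c188130: {47dffca, 6a2b480, c188130}.
In 89148ab's history but not c188130's: {507d72f, 89148ab, b590adf} — 3 commits.

3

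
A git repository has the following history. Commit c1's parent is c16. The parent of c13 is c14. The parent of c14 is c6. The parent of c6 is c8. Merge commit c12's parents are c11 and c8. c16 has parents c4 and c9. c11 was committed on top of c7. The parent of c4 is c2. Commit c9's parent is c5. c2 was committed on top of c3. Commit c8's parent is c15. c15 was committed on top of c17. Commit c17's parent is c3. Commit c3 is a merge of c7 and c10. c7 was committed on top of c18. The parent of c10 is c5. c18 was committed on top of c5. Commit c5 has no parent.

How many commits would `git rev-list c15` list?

7

Walking parent pointers from c15: reachable set = {c10, c15, c17, c18, c3, c5, c7}.
That is 7 commits.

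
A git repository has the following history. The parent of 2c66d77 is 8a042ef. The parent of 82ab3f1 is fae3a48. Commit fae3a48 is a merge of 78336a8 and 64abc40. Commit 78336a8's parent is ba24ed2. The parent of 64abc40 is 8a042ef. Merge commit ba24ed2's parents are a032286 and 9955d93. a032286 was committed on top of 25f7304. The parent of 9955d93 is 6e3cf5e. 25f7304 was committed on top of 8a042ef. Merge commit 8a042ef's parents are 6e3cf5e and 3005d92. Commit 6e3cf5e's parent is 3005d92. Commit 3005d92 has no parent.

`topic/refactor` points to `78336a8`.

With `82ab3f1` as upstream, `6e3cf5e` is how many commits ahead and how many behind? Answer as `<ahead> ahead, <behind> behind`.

Reachable from 6e3cf5e: {3005d92, 6e3cf5e}.
Reachable from 82ab3f1: {25f7304, 3005d92, 64abc40, 6e3cf5e, 78336a8, 82ab3f1, 8a042ef, 9955d93, a032286, ba24ed2, fae3a48}.
Only in 6e3cf5e's history (ahead): {} — 0.
Only in 82ab3f1's history (behind): {25f7304, 64abc40, 78336a8, 82ab3f1, 8a042ef, 9955d93, a032286, ba24ed2, fae3a48} — 9.

0 ahead, 9 behind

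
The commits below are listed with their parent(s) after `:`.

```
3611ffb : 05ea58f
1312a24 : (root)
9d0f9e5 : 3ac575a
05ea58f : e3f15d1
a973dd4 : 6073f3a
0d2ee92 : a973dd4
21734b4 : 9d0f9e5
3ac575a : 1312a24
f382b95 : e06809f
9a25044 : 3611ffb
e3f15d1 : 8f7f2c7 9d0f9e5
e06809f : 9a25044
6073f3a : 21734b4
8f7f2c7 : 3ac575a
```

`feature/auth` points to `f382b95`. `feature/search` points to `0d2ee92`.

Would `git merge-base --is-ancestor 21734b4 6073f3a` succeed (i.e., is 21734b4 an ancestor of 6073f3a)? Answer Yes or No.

Yes

Ancestors of 6073f3a (commits reachable by following parents): {1312a24, 21734b4, 3ac575a, 6073f3a, 9d0f9e5}.
21734b4 is in that set, so it is an ancestor of 6073f3a.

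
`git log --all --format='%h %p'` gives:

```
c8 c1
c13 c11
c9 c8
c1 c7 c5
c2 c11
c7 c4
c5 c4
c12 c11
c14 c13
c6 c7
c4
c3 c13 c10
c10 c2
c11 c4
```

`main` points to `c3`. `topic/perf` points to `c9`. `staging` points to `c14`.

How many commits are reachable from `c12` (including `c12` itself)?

Walking parent pointers from c12: reachable set = {c11, c12, c4}.
That is 3 commits.

3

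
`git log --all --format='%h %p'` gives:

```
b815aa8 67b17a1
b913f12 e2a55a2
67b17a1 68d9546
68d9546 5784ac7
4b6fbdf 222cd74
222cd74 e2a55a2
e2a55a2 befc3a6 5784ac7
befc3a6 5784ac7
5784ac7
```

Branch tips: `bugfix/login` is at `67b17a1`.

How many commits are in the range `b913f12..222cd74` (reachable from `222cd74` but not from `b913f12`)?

Reachable from 222cd74: {222cd74, 5784ac7, befc3a6, e2a55a2}.
Reachable from b913f12: {5784ac7, b913f12, befc3a6, e2a55a2}.
In 222cd74's history but not b913f12's: {222cd74} — 1 commit.

1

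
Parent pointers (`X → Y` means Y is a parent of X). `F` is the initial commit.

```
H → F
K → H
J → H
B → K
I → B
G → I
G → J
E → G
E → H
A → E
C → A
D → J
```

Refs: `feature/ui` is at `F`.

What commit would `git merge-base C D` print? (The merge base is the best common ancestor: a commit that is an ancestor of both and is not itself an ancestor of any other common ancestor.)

J

Ancestors of C: {A, B, C, E, F, G, H, I, J, K}.
Ancestors of D: {D, F, H, J}.
Common ancestors: {F, H, J}.
Among these, J is not an ancestor of any other common ancestor — it is the merge base.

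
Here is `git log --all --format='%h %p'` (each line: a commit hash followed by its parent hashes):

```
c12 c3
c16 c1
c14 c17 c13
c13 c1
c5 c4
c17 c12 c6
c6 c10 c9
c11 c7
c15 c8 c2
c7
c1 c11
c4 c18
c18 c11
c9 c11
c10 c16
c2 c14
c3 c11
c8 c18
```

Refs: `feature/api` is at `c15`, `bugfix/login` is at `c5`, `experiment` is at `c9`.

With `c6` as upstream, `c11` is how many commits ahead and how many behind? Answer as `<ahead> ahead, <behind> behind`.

Reachable from c11: {c11, c7}.
Reachable from c6: {c1, c10, c11, c16, c6, c7, c9}.
Only in c11's history (ahead): {} — 0.
Only in c6's history (behind): {c1, c10, c16, c6, c9} — 5.

0 ahead, 5 behind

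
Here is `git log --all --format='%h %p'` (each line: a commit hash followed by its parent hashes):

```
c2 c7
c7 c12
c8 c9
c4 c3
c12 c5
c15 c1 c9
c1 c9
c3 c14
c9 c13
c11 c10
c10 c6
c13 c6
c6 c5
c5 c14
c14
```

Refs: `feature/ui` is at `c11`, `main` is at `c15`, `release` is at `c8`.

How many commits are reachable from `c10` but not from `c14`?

3

Reachable from c10: {c10, c14, c5, c6}.
Reachable from c14: {c14}.
In c10's history but not c14's: {c10, c5, c6} — 3 commits.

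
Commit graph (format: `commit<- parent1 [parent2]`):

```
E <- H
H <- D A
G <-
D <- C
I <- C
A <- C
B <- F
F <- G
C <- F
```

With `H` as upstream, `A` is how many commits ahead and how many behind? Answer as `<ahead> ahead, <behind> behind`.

Reachable from A: {A, C, F, G}.
Reachable from H: {A, C, D, F, G, H}.
Only in A's history (ahead): {} — 0.
Only in H's history (behind): {D, H} — 2.

0 ahead, 2 behind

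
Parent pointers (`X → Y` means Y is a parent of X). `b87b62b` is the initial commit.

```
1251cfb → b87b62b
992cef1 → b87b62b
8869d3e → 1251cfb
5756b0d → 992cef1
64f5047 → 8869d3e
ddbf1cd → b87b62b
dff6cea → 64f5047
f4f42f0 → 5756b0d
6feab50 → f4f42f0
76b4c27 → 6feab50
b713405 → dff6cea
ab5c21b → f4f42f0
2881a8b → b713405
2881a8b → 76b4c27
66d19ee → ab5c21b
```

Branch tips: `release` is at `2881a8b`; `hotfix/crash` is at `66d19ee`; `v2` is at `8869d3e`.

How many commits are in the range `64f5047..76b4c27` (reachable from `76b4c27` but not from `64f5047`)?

5

Reachable from 76b4c27: {5756b0d, 6feab50, 76b4c27, 992cef1, b87b62b, f4f42f0}.
Reachable from 64f5047: {1251cfb, 64f5047, 8869d3e, b87b62b}.
In 76b4c27's history but not 64f5047's: {5756b0d, 6feab50, 76b4c27, 992cef1, f4f42f0} — 5 commits.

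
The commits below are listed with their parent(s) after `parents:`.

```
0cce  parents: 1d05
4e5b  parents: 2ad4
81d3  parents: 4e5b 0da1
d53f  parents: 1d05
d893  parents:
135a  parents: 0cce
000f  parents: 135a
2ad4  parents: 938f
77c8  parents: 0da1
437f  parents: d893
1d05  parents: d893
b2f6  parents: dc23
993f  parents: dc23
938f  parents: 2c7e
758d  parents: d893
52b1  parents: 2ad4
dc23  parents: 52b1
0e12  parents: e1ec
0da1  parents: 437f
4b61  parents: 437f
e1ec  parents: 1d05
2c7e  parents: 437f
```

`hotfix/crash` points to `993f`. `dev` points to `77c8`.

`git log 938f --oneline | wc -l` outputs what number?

Walking parent pointers from 938f: reachable set = {2c7e, 437f, 938f, d893}.
That is 4 commits.

4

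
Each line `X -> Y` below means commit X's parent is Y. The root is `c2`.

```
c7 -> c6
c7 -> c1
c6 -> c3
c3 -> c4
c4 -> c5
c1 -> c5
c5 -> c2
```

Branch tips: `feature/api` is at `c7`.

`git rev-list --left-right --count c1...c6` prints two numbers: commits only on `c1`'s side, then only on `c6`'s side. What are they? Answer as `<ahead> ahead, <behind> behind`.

1 ahead, 3 behind

Reachable from c1: {c1, c2, c5}.
Reachable from c6: {c2, c3, c4, c5, c6}.
Only in c1's history (ahead): {c1} — 1.
Only in c6's history (behind): {c3, c4, c6} — 3.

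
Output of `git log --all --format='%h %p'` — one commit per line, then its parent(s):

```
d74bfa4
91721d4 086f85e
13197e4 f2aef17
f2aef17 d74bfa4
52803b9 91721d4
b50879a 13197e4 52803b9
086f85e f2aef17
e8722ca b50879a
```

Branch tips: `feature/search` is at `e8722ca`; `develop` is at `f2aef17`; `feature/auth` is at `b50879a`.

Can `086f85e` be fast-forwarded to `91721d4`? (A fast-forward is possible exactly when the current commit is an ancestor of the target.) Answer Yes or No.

Yes

A fast-forward from 086f85e to 91721d4 is possible iff 086f85e is an ancestor of 91721d4.
Ancestors of 91721d4: {086f85e, 91721d4, d74bfa4, f2aef17}.
086f85e is among them, so fast-forward is possible.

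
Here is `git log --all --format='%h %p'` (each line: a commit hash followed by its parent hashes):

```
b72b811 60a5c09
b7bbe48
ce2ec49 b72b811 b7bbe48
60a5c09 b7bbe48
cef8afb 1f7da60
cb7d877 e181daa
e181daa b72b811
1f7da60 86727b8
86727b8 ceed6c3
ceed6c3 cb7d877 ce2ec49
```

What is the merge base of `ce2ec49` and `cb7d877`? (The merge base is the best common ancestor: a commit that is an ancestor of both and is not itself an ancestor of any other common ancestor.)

b72b811

Ancestors of ce2ec49: {60a5c09, b72b811, b7bbe48, ce2ec49}.
Ancestors of cb7d877: {60a5c09, b72b811, b7bbe48, cb7d877, e181daa}.
Common ancestors: {60a5c09, b72b811, b7bbe48}.
Among these, b72b811 is not an ancestor of any other common ancestor — it is the merge base.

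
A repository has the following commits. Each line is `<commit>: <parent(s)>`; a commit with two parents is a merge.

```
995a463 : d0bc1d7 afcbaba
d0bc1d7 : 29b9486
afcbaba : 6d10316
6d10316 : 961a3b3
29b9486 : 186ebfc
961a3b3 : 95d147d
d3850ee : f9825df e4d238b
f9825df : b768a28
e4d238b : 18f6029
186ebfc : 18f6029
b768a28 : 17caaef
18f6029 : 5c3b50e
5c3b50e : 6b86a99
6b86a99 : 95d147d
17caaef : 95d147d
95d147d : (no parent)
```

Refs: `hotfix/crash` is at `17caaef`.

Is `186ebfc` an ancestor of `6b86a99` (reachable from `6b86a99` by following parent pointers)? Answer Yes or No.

Ancestors of 6b86a99: {6b86a99, 95d147d}.
186ebfc is not in that set, so it is not an ancestor of 6b86a99.

No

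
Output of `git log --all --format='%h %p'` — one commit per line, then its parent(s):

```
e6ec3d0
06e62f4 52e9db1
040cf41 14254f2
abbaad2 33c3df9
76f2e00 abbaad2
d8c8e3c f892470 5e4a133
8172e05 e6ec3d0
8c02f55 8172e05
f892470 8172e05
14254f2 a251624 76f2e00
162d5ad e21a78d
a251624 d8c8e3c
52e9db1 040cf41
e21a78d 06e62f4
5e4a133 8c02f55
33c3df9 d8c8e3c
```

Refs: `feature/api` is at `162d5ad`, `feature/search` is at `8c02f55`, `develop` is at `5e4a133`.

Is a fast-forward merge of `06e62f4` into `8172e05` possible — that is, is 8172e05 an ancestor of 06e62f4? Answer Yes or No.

A fast-forward from 8172e05 to 06e62f4 is possible iff 8172e05 is an ancestor of 06e62f4.
Ancestors of 06e62f4: {040cf41, 06e62f4, 14254f2, 33c3df9, 52e9db1, 5e4a133, 76f2e00, 8172e05, 8c02f55, a251624, abbaad2, d8c8e3c, e6ec3d0, f892470}.
8172e05 is among them, so fast-forward is possible.

Yes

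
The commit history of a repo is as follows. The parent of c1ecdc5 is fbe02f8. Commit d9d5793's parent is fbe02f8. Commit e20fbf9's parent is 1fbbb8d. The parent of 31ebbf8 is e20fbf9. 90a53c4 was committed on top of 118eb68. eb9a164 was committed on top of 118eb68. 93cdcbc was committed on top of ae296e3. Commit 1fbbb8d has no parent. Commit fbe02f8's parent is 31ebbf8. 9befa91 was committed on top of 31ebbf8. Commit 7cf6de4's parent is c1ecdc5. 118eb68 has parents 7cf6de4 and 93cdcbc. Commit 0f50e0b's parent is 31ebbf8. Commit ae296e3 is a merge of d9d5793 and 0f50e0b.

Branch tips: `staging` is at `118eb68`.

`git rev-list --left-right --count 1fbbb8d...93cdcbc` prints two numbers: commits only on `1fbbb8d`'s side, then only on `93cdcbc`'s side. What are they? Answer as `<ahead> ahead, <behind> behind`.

Reachable from 1fbbb8d: {1fbbb8d}.
Reachable from 93cdcbc: {0f50e0b, 1fbbb8d, 31ebbf8, 93cdcbc, ae296e3, d9d5793, e20fbf9, fbe02f8}.
Only in 1fbbb8d's history (ahead): {} — 0.
Only in 93cdcbc's history (behind): {0f50e0b, 31ebbf8, 93cdcbc, ae296e3, d9d5793, e20fbf9, fbe02f8} — 7.

0 ahead, 7 behind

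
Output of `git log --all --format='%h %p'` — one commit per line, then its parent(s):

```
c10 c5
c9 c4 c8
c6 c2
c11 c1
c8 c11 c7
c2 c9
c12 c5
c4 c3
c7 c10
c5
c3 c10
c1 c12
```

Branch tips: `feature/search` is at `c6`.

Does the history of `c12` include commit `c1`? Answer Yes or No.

Ancestors of c12: {c12, c5}.
c1 is not in that set, so it is not an ancestor of c12.

No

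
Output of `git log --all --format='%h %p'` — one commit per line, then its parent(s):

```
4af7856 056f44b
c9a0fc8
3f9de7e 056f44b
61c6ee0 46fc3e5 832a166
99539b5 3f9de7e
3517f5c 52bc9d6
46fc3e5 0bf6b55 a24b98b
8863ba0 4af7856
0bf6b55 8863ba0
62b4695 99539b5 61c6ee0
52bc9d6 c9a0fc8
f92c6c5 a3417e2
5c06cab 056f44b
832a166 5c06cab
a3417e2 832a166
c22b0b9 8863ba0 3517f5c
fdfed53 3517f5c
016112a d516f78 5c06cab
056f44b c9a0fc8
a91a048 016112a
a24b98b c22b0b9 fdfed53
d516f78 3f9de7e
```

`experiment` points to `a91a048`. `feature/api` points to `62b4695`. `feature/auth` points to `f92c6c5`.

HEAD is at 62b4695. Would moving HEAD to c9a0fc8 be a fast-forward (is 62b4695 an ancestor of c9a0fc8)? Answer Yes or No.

A fast-forward from 62b4695 to c9a0fc8 is possible iff 62b4695 is an ancestor of c9a0fc8.
Ancestors of c9a0fc8: {c9a0fc8}.
62b4695 is not among them, so fast-forward is not possible.

No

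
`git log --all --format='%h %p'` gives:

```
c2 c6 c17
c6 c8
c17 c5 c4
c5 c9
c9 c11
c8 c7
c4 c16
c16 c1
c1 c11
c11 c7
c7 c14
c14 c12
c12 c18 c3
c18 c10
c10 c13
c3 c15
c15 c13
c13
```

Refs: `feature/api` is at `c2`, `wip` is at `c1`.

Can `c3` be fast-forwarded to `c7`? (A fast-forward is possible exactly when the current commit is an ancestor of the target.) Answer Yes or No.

A fast-forward from c3 to c7 is possible iff c3 is an ancestor of c7.
Ancestors of c7: {c10, c12, c13, c14, c15, c18, c3, c7}.
c3 is among them, so fast-forward is possible.

Yes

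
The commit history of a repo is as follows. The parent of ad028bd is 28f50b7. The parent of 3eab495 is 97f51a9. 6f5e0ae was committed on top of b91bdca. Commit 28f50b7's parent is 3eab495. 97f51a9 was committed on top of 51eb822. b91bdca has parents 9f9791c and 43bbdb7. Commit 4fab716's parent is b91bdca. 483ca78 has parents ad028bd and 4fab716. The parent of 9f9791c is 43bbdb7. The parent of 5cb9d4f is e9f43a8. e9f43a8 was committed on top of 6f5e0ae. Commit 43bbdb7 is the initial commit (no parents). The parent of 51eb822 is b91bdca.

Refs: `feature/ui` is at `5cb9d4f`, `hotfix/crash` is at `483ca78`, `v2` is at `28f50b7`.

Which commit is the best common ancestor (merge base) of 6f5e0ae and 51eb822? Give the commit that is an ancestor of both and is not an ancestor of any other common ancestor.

Ancestors of 6f5e0ae: {43bbdb7, 6f5e0ae, 9f9791c, b91bdca}.
Ancestors of 51eb822: {43bbdb7, 51eb822, 9f9791c, b91bdca}.
Common ancestors: {43bbdb7, 9f9791c, b91bdca}.
Among these, b91bdca is not an ancestor of any other common ancestor — it is the merge base.

b91bdca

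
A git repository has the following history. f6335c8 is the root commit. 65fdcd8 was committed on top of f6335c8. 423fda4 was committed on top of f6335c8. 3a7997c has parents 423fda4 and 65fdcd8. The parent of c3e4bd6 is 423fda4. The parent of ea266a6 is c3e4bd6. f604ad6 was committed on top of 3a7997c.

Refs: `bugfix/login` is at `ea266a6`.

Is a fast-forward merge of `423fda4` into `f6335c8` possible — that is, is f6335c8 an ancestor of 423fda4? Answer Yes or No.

A fast-forward from f6335c8 to 423fda4 is possible iff f6335c8 is an ancestor of 423fda4.
Ancestors of 423fda4: {423fda4, f6335c8}.
f6335c8 is among them, so fast-forward is possible.

Yes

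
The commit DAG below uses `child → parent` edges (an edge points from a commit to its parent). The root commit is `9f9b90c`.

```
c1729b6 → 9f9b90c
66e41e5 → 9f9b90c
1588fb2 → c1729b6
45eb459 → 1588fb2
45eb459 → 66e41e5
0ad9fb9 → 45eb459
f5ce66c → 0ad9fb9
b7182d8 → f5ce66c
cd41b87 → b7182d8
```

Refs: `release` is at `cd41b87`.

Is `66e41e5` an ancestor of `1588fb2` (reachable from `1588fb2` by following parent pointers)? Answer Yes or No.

Ancestors of 1588fb2: {1588fb2, 9f9b90c, c1729b6}.
66e41e5 is not in that set, so it is not an ancestor of 1588fb2.

No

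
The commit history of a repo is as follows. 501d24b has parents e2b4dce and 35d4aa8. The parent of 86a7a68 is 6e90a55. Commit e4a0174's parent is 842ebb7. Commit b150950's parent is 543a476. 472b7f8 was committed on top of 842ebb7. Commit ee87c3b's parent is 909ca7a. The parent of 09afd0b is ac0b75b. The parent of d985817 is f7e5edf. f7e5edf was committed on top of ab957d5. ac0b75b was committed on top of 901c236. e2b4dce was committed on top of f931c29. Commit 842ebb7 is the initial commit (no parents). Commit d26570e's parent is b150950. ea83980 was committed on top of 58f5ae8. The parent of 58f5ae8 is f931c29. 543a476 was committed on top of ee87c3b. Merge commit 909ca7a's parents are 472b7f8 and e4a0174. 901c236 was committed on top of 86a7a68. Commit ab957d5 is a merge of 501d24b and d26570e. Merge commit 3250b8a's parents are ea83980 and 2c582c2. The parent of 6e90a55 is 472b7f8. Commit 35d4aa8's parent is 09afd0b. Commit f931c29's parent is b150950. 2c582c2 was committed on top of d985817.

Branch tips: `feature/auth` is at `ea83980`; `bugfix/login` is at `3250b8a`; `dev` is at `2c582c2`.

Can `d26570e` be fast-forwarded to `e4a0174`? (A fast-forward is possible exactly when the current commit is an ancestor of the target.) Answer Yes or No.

No

A fast-forward from d26570e to e4a0174 is possible iff d26570e is an ancestor of e4a0174.
Ancestors of e4a0174: {842ebb7, e4a0174}.
d26570e is not among them, so fast-forward is not possible.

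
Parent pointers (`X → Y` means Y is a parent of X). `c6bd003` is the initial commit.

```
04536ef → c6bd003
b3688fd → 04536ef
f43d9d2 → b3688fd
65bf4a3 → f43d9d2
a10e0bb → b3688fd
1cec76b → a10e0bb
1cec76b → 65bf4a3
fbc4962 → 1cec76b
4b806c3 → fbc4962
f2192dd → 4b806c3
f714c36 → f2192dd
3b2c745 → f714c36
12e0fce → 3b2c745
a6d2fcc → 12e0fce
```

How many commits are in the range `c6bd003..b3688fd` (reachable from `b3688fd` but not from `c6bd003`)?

2

Reachable from b3688fd: {04536ef, b3688fd, c6bd003}.
Reachable from c6bd003: {c6bd003}.
In b3688fd's history but not c6bd003's: {04536ef, b3688fd} — 2 commits.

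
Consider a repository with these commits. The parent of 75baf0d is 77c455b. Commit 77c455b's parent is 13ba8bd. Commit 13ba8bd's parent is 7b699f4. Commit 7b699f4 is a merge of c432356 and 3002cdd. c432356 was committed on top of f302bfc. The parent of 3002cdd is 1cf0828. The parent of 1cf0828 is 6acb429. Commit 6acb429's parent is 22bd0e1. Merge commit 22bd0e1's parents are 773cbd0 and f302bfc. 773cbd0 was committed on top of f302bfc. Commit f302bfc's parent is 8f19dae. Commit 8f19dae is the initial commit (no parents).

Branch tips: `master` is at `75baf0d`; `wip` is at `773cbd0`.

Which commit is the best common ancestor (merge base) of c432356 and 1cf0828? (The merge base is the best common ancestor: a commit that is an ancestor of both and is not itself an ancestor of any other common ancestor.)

Ancestors of c432356: {8f19dae, c432356, f302bfc}.
Ancestors of 1cf0828: {1cf0828, 22bd0e1, 6acb429, 773cbd0, 8f19dae, f302bfc}.
Common ancestors: {8f19dae, f302bfc}.
Among these, f302bfc is not an ancestor of any other common ancestor — it is the merge base.

f302bfc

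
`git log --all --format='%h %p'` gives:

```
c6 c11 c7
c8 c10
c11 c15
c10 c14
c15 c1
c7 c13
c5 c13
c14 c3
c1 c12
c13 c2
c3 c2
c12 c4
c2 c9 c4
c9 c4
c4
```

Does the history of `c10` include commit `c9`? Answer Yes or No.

Yes

Ancestors of c10 (commits reachable by following parents): {c10, c14, c2, c3, c4, c9}.
c9 is in that set, so it is an ancestor of c10.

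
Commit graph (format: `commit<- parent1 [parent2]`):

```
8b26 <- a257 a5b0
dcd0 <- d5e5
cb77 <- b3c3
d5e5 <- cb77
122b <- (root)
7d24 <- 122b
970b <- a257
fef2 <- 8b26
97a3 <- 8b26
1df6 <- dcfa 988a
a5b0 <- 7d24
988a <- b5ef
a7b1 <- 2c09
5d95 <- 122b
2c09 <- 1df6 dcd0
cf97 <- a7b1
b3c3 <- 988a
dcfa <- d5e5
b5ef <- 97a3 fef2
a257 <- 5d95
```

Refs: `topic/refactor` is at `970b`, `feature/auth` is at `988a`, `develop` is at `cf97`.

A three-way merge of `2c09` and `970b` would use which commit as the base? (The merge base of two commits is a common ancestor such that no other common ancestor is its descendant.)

Ancestors of 2c09: {122b, 1df6, 2c09, 5d95, 7d24, 8b26, 97a3, 988a, a257, a5b0, b3c3, b5ef, cb77, d5e5, dcd0, dcfa, fef2}.
Ancestors of 970b: {122b, 5d95, 970b, a257}.
Common ancestors: {122b, 5d95, a257}.
Among these, a257 is not an ancestor of any other common ancestor — it is the merge base.

a257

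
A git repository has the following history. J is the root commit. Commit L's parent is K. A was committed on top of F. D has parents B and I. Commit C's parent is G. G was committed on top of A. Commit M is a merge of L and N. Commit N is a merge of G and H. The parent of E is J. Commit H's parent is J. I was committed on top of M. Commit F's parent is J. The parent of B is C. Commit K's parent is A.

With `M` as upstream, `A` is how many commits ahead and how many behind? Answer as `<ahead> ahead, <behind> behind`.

0 ahead, 6 behind

Reachable from A: {A, F, J}.
Reachable from M: {A, F, G, H, J, K, L, M, N}.
Only in A's history (ahead): {} — 0.
Only in M's history (behind): {G, H, K, L, M, N} — 6.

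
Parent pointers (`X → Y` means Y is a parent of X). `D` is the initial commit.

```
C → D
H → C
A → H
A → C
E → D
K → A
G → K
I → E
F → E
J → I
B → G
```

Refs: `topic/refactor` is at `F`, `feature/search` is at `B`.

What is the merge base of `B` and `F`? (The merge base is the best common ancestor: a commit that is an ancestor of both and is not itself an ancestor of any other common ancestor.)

D

Ancestors of B: {A, B, C, D, G, H, K}.
Ancestors of F: {D, E, F}.
Common ancestors: {D}.
The only common ancestor is D, so it is the merge base.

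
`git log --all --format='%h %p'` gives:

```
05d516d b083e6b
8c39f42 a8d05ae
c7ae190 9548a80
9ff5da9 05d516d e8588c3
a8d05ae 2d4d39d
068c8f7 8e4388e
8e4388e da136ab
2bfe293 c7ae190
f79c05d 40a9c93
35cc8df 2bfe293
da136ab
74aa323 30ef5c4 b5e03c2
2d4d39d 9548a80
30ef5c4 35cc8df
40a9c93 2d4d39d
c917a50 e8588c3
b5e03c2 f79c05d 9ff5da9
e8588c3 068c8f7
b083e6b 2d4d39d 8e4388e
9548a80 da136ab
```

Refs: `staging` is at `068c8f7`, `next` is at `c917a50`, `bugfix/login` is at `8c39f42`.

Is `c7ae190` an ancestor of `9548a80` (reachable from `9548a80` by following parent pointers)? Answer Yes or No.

Ancestors of 9548a80: {9548a80, da136ab}.
c7ae190 is not in that set, so it is not an ancestor of 9548a80.

No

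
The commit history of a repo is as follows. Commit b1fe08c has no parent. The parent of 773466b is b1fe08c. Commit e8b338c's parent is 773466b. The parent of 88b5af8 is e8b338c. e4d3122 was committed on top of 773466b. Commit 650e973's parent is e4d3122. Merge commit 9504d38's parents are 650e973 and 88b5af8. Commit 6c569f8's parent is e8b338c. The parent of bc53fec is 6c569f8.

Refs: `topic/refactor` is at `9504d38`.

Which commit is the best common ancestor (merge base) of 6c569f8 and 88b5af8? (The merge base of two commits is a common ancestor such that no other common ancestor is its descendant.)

Ancestors of 6c569f8: {6c569f8, 773466b, b1fe08c, e8b338c}.
Ancestors of 88b5af8: {773466b, 88b5af8, b1fe08c, e8b338c}.
Common ancestors: {773466b, b1fe08c, e8b338c}.
Among these, e8b338c is not an ancestor of any other common ancestor — it is the merge base.

e8b338c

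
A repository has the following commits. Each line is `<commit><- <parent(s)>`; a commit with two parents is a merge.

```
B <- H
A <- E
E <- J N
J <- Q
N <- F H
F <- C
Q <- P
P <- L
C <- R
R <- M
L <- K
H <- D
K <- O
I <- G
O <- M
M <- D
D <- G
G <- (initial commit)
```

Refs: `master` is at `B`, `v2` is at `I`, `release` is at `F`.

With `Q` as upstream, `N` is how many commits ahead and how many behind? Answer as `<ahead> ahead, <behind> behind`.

5 ahead, 5 behind

Reachable from N: {C, D, F, G, H, M, N, R}.
Reachable from Q: {D, G, K, L, M, O, P, Q}.
Only in N's history (ahead): {C, F, H, N, R} — 5.
Only in Q's history (behind): {K, L, O, P, Q} — 5.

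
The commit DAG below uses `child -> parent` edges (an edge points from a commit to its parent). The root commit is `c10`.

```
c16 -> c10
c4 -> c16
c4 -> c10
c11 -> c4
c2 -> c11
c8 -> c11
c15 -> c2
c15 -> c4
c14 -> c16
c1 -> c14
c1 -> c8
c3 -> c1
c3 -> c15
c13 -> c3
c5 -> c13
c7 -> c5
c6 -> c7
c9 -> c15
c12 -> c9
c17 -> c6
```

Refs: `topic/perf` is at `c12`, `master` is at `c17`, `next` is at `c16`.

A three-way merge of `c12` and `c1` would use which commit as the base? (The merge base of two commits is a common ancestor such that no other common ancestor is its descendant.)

Ancestors of c12: {c10, c11, c12, c15, c16, c2, c4, c9}.
Ancestors of c1: {c1, c10, c11, c14, c16, c4, c8}.
Common ancestors: {c10, c11, c16, c4}.
Among these, c11 is not an ancestor of any other common ancestor — it is the merge base.

c11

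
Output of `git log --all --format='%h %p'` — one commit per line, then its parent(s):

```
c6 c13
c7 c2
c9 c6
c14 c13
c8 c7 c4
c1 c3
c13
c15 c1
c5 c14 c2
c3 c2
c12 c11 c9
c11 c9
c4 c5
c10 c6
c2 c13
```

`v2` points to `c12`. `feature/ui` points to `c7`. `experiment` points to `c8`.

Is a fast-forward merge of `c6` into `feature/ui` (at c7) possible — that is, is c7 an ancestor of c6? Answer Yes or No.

No

A fast-forward from c7 to c6 is possible iff c7 is an ancestor of c6.
Ancestors of c6: {c13, c6}.
c7 is not among them, so fast-forward is not possible.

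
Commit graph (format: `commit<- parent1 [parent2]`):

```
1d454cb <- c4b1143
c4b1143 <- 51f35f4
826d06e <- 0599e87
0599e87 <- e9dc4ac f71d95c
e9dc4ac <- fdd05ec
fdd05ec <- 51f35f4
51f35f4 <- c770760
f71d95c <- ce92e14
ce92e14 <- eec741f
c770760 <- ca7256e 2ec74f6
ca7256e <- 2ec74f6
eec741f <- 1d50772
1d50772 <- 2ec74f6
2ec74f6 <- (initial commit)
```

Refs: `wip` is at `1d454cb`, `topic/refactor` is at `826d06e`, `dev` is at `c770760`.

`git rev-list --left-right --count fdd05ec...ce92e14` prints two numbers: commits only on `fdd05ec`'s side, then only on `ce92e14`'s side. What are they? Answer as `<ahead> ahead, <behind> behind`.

Reachable from fdd05ec: {2ec74f6, 51f35f4, c770760, ca7256e, fdd05ec}.
Reachable from ce92e14: {1d50772, 2ec74f6, ce92e14, eec741f}.
Only in fdd05ec's history (ahead): {51f35f4, c770760, ca7256e, fdd05ec} — 4.
Only in ce92e14's history (behind): {1d50772, ce92e14, eec741f} — 3.

4 ahead, 3 behind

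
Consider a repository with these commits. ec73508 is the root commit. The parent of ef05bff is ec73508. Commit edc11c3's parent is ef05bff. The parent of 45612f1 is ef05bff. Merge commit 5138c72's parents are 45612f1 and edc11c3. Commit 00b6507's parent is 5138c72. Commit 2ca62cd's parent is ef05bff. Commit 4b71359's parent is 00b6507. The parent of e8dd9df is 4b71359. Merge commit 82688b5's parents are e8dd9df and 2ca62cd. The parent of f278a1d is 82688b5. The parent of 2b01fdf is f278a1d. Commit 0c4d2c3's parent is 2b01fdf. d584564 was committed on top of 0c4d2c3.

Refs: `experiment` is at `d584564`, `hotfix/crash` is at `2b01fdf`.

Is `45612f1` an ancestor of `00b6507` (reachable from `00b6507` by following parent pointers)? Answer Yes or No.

Yes

Ancestors of 00b6507 (commits reachable by following parents): {00b6507, 45612f1, 5138c72, ec73508, edc11c3, ef05bff}.
45612f1 is in that set, so it is an ancestor of 00b6507.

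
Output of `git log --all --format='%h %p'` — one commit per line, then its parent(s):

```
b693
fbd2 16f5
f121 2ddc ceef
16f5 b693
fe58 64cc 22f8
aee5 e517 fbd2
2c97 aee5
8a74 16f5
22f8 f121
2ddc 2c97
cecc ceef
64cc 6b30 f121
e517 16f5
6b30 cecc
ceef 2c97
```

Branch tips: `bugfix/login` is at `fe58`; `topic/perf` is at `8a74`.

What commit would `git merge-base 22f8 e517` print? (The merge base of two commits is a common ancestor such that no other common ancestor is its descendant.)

e517

Ancestors of 22f8: {16f5, 22f8, 2c97, 2ddc, aee5, b693, ceef, e517, f121, fbd2}.
Ancestors of e517: {16f5, b693, e517}.
Common ancestors: {16f5, b693, e517}.
Among these, e517 is not an ancestor of any other common ancestor — it is the merge base.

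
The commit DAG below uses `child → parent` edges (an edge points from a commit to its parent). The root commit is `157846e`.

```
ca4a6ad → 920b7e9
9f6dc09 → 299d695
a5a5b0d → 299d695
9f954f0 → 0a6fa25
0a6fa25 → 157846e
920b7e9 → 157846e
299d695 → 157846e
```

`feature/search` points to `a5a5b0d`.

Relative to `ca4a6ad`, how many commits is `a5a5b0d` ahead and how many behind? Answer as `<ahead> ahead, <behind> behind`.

2 ahead, 2 behind

Reachable from a5a5b0d: {157846e, 299d695, a5a5b0d}.
Reachable from ca4a6ad: {157846e, 920b7e9, ca4a6ad}.
Only in a5a5b0d's history (ahead): {299d695, a5a5b0d} — 2.
Only in ca4a6ad's history (behind): {920b7e9, ca4a6ad} — 2.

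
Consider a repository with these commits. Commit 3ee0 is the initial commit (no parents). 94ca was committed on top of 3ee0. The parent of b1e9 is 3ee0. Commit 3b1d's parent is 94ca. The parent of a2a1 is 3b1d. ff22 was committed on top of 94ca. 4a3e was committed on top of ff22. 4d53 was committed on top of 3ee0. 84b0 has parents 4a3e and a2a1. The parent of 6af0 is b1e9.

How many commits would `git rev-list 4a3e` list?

4

Walking parent pointers from 4a3e: reachable set = {3ee0, 4a3e, 94ca, ff22}.
That is 4 commits.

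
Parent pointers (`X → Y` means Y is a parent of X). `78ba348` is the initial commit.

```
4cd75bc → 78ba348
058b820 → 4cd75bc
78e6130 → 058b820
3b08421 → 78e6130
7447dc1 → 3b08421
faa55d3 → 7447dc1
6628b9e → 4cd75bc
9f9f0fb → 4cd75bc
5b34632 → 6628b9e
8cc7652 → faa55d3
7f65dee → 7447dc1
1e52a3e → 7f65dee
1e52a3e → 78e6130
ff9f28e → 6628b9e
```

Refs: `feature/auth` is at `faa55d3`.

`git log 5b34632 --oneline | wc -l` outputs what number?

Walking parent pointers from 5b34632: reachable set = {4cd75bc, 5b34632, 6628b9e, 78ba348}.
That is 4 commits.

4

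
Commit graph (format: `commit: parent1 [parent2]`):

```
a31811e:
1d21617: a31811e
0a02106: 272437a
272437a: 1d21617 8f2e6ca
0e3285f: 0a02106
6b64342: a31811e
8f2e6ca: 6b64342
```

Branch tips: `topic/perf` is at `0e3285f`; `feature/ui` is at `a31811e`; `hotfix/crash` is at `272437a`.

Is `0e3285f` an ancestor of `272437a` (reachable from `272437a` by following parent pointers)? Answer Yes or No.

Ancestors of 272437a: {1d21617, 272437a, 6b64342, 8f2e6ca, a31811e}.
0e3285f is not in that set, so it is not an ancestor of 272437a.

No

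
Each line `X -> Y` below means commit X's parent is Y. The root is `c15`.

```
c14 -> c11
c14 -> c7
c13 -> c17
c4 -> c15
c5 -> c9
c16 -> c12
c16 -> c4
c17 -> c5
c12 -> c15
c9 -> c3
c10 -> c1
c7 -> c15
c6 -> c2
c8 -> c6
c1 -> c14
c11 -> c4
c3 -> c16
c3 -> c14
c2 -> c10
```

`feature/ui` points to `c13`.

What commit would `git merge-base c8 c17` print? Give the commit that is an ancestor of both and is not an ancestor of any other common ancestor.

c14

Ancestors of c8: {c1, c10, c11, c14, c15, c2, c4, c6, c7, c8}.
Ancestors of c17: {c11, c12, c14, c15, c16, c17, c3, c4, c5, c7, c9}.
Common ancestors: {c11, c14, c15, c4, c7}.
Among these, c14 is not an ancestor of any other common ancestor — it is the merge base.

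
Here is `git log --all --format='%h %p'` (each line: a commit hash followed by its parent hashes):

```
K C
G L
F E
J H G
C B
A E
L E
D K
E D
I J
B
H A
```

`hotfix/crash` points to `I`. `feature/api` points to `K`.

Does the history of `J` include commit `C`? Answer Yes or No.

Yes

Ancestors of J (commits reachable by following parents): {A, B, C, D, E, G, H, J, K, L}.
C is in that set, so it is an ancestor of J.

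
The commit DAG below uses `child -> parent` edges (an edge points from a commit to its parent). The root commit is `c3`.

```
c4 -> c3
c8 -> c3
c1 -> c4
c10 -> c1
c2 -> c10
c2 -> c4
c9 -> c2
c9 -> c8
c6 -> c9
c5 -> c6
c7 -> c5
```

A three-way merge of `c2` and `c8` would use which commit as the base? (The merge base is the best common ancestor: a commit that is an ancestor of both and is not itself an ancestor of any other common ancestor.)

Ancestors of c2: {c1, c10, c2, c3, c4}.
Ancestors of c8: {c3, c8}.
Common ancestors: {c3}.
The only common ancestor is c3, so it is the merge base.

c3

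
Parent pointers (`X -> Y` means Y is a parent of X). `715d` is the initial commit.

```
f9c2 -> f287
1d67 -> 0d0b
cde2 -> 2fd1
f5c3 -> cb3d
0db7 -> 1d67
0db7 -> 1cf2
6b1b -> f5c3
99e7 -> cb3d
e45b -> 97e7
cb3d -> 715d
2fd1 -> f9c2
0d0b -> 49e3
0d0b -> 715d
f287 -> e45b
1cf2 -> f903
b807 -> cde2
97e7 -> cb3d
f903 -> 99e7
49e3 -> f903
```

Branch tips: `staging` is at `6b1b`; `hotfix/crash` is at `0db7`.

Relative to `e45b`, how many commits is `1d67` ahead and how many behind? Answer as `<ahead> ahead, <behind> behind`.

Reachable from 1d67: {0d0b, 1d67, 49e3, 715d, 99e7, cb3d, f903}.
Reachable from e45b: {715d, 97e7, cb3d, e45b}.
Only in 1d67's history (ahead): {0d0b, 1d67, 49e3, 99e7, f903} — 5.
Only in e45b's history (behind): {97e7, e45b} — 2.

5 ahead, 2 behind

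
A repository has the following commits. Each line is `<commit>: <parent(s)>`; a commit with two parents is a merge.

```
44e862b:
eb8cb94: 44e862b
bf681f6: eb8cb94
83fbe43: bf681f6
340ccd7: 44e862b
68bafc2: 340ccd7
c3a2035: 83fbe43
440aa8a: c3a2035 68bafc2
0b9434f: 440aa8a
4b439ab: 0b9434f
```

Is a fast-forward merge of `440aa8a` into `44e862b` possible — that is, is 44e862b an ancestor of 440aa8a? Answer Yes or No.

Yes

A fast-forward from 44e862b to 440aa8a is possible iff 44e862b is an ancestor of 440aa8a.
Ancestors of 440aa8a: {340ccd7, 440aa8a, 44e862b, 68bafc2, 83fbe43, bf681f6, c3a2035, eb8cb94}.
44e862b is among them, so fast-forward is possible.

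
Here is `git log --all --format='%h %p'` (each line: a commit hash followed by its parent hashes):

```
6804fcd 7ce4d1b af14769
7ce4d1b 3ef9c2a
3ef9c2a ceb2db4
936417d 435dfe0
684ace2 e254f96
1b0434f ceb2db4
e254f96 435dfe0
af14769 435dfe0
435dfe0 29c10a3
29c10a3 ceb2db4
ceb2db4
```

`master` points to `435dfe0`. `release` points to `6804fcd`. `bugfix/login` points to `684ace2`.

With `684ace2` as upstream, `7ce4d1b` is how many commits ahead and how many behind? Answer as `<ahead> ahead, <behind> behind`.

2 ahead, 4 behind

Reachable from 7ce4d1b: {3ef9c2a, 7ce4d1b, ceb2db4}.
Reachable from 684ace2: {29c10a3, 435dfe0, 684ace2, ceb2db4, e254f96}.
Only in 7ce4d1b's history (ahead): {3ef9c2a, 7ce4d1b} — 2.
Only in 684ace2's history (behind): {29c10a3, 435dfe0, 684ace2, e254f96} — 4.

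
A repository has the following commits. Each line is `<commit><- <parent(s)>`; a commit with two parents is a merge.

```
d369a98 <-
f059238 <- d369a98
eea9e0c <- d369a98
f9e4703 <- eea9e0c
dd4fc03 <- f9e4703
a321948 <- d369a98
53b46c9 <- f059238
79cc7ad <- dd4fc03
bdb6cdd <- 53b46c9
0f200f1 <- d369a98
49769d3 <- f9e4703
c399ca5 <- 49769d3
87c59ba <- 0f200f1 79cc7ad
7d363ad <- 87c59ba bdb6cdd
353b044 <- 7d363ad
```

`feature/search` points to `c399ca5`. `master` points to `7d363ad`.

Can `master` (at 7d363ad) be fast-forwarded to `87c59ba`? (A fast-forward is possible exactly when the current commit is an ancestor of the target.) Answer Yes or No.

No

A fast-forward from 7d363ad to 87c59ba is possible iff 7d363ad is an ancestor of 87c59ba.
Ancestors of 87c59ba: {0f200f1, 79cc7ad, 87c59ba, d369a98, dd4fc03, eea9e0c, f9e4703}.
7d363ad is not among them, so fast-forward is not possible.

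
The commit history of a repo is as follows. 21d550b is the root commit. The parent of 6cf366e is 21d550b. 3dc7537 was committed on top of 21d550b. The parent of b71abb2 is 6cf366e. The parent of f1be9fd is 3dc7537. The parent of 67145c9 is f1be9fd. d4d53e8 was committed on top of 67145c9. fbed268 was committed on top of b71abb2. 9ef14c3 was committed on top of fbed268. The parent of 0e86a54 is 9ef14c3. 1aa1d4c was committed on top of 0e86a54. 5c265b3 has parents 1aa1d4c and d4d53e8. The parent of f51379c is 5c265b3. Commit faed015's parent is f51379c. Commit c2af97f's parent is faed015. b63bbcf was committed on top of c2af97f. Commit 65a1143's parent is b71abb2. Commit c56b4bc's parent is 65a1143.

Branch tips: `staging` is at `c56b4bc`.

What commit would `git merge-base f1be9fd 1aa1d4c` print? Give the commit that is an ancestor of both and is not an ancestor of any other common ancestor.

21d550b

Ancestors of f1be9fd: {21d550b, 3dc7537, f1be9fd}.
Ancestors of 1aa1d4c: {0e86a54, 1aa1d4c, 21d550b, 6cf366e, 9ef14c3, b71abb2, fbed268}.
Common ancestors: {21d550b}.
The only common ancestor is 21d550b, so it is the merge base.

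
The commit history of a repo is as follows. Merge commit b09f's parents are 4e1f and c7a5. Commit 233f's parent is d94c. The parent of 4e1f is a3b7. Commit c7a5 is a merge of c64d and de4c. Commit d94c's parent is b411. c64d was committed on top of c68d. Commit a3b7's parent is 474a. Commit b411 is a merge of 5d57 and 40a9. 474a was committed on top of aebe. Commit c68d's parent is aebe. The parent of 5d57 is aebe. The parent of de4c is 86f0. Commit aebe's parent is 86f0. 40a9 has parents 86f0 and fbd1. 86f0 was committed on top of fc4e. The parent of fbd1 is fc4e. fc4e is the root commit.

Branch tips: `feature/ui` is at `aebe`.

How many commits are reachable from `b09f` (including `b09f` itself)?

11

Walking parent pointers from b09f: reachable set = {474a, 4e1f, 86f0, a3b7, aebe, b09f, c64d, c68d, c7a5, de4c, fc4e}.
That is 11 commits.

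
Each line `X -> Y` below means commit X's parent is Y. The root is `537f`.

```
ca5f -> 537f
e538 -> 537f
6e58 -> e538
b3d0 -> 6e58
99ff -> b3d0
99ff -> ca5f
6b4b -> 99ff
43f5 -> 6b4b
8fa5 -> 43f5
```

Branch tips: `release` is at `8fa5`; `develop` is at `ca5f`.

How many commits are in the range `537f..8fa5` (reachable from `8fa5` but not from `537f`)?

8

Reachable from 8fa5: {43f5, 537f, 6b4b, 6e58, 8fa5, 99ff, b3d0, ca5f, e538}.
Reachable from 537f: {537f}.
In 8fa5's history but not 537f's: {43f5, 6b4b, 6e58, 8fa5, 99ff, b3d0, ca5f, e538} — 8 commits.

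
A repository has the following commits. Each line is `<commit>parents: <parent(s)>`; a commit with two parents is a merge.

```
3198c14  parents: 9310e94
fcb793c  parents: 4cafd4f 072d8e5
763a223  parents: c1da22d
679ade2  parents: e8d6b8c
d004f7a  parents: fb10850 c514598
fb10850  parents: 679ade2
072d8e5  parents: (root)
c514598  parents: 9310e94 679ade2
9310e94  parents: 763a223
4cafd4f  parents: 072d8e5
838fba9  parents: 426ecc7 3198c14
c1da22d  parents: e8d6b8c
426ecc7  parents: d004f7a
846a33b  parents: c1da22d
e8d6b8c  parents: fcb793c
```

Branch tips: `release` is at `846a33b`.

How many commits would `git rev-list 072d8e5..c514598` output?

8

Reachable from c514598: {072d8e5, 4cafd4f, 679ade2, 763a223, 9310e94, c1da22d, c514598, e8d6b8c, fcb793c}.
Reachable from 072d8e5: {072d8e5}.
In c514598's history but not 072d8e5's: {4cafd4f, 679ade2, 763a223, 9310e94, c1da22d, c514598, e8d6b8c, fcb793c} — 8 commits.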